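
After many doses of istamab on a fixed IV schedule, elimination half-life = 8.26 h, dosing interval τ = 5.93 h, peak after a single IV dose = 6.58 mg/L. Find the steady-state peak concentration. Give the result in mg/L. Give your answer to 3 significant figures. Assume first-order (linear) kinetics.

16.8 mg/L

k = ln2 / t½ = 0.693147 / 8.26 = 0.08392 h⁻¹
e^(−kτ) = e^(−0.08392 × 5.93) = 0.6080
Accumulation ratio R = 1 / (1 − e^(−kτ)) = 1 / (1 − 0.6080) = 2.551
Steady-state peak = C₀ × R = 6.58 × 2.551 = 16.79 mg/L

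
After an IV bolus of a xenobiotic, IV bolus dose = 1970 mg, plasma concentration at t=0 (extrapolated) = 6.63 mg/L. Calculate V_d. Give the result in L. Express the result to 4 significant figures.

Vd = Dose / C₀ = 1970 / 6.63 = 297.1 L

297.1 L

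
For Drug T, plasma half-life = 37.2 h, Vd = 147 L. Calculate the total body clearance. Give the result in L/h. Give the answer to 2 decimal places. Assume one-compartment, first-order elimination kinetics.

k = ln2 / t½ = 0.693147 / 37.2 = 0.01863 h⁻¹
CL = k × Vd = 0.01863 × 147 = 2.739 L/h

2.74 L/h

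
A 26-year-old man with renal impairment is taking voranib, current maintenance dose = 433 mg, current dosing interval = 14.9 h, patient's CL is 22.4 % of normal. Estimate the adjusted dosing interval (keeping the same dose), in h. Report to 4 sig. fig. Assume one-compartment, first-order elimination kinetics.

To keep the same average steady-state level, dosing rate must scale with clearance.
CL ratio = 22.4 / 100 = 0.2240
New interval (same dose) = 14.9 / 0.2240 = 66.52 h

66.52 h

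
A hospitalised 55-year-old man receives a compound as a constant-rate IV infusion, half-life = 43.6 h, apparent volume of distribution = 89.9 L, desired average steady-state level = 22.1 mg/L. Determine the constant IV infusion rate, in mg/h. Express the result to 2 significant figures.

k = ln2 / t½ = 0.693147 / 43.6 = 0.01590 h⁻¹
CL = k × Vd = 0.01590 × 89.9 = 1.429 L/h
At steady state, infusion rate R₀ = Css × CL = 22.1 × 1.429 = 31.58 mg/h

32 mg/h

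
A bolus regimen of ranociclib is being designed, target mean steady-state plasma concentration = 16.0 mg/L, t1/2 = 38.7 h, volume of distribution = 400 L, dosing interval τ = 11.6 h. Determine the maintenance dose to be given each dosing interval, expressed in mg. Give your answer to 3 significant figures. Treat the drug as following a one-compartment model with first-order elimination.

1330 mg

k = ln2 / t½ = 0.693147 / 38.7 = 0.01791 h⁻¹
CL = k × Vd = 0.01791 × 400 = 7.164 L/h
At steady state, Dose/τ = Css × CL.
Dose = Css × CL × τ = 16.0 × 7.164 × 11.6 = 1330 mg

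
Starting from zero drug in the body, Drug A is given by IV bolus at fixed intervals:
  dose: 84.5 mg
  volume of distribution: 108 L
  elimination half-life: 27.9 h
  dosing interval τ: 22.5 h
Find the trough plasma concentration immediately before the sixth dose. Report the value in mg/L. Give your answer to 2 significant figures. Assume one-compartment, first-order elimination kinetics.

0.98 mg/L

C₀ per dose = Dose / Vd = 84.5 / 108 = 0.7824 mg/L
k = ln2 / t½ = 0.693147 / 27.9 = 0.02484 h⁻¹
Fraction remaining after one interval: r = e^(−kτ) = e^(−0.02484 × 22.5) = 0.5718
Before dose 6, 5 doses have been given (aged 1τ, 2τ, 3τ, 4τ, 5τ).
C_trough = C₀ × (r + r² + … + r^5) = C₀ × r(1−r^5)/(1−r)
        = 0.7824 × 0.5718 × (1 − 0.06113) / (1 − 0.5718) = 0.9809 mg/L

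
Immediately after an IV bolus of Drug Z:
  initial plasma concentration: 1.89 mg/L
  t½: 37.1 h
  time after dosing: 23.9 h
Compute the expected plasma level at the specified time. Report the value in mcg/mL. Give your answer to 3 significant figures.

1.21 mcg/mL

k = ln2 / t½ = 0.693147 / 37.1 = 0.01868 h⁻¹
C = C₀ · e^(−k·t) = 1.890 × e^(−0.01868 × 23.9)
  = 1.890 × 0.6399 = 1.209 mg/L
(1.209 mg/L = 1.209 mcg/mL)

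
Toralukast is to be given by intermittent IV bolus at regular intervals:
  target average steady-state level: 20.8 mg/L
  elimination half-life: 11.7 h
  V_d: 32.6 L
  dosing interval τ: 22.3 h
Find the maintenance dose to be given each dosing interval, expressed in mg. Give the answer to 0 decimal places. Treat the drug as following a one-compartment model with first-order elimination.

k = ln2 / t½ = 0.693147 / 11.7 = 0.05924 h⁻¹
CL = k × Vd = 0.05924 × 32.6 = 1.931 L/h
At steady state, Dose/τ = Css × CL.
Dose = Css × CL × τ = 20.8 × 1.931 × 22.3 = 895.7 mg

896 mg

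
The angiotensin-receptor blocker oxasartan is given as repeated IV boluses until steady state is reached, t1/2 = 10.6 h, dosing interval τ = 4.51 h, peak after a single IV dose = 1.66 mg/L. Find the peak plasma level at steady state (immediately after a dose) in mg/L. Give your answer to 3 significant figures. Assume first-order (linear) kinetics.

k = ln2 / t½ = 0.693147 / 10.6 = 0.06539 h⁻¹
e^(−kτ) = e^(−0.06539 × 4.51) = 0.7446
Accumulation ratio R = 1 / (1 − e^(−kτ)) = 1 / (1 − 0.7446) = 3.915
Steady-state peak = C₀ × R = 1.66 × 3.915 = 6.499 mg/L

6.50 mg/L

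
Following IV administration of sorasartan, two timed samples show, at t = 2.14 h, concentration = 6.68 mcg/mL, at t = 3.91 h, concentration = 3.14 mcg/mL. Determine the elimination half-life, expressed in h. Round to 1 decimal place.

1.6 h

k = ln(C₁/C₂) / (t₂ − t₁) = ln(6.68/3.14) / (3.91 − 2.14)
  = 0.7549 / 1.770 = 0.4265 h⁻¹
t½ = ln2 / k = 0.693147 / 0.4265 = 1.625 h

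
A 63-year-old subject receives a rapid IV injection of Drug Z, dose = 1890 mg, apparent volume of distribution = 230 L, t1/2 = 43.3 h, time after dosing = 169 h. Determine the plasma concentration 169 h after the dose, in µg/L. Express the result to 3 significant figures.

C₀ = Dose / Vd = 1890 / 230 = 8.217 mg/L
k = ln2 / t½ = 0.693147 / 43.3 = 0.01601 h⁻¹
C = C₀ · e^(−k·t) = 8.217 × e^(−0.01601 × 169)
  = 8.217 × 0.06682 = 0.5491 mg/L
Convert: 0.5491 mg/L × 1000 = 549.1 µg/L

549 µg/L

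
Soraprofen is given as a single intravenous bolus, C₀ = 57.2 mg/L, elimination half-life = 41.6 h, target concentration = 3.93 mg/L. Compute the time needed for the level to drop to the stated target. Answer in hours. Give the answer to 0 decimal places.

k = ln2 / t½ = 0.693147 / 41.6 = 0.01666 h⁻¹
t = ln(C₀ / C) / k = ln(57.20 / 3.93) / 0.01666
  = ln(14.55) / 0.01666 = 2.678 / 0.01666 = 160.7 h

161 h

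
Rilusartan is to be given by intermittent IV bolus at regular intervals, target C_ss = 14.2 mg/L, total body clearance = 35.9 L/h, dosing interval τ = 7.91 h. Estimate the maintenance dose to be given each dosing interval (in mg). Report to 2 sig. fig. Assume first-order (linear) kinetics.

At steady state, Dose/τ = Css × CL.
Dose = Css × CL × τ = 14.2 × 35.90 × 7.91 = 4032 mg

4000 mg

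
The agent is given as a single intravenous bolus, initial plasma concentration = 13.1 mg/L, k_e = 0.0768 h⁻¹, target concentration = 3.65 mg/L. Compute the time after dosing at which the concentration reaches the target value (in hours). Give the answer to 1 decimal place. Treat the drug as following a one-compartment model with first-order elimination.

t = ln(C₀ / C) / k = ln(13.10 / 3.65) / 0.07680
  = ln(3.589) / 0.07680 = 1.278 / 0.07680 = 16.64 h

16.6 h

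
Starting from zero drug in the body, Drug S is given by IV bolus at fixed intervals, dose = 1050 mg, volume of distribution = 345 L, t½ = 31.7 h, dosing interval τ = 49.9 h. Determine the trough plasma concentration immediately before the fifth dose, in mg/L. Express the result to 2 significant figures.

C₀ per dose = Dose / Vd = 1050 / 345 = 3.043 mg/L
k = ln2 / t½ = 0.693147 / 31.7 = 0.02187 h⁻¹
Fraction remaining after one interval: r = e^(−kτ) = e^(−0.02187 × 49.9) = 0.3358
Before dose 5, 4 doses have been given (aged 1τ, 2τ, 3τ, 4τ).
C_trough = C₀ × (r + r² + … + r^4) = C₀ × r(1−r^4)/(1−r)
        = 3.043 × 0.3358 × (1 − 0.01272) / (1 − 0.3358) = 1.519 mg/L

1.5 mg/L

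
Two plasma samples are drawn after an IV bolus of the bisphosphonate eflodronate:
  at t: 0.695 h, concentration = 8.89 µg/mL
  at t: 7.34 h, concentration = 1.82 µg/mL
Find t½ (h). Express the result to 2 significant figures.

k = ln(C₁/C₂) / (t₂ − t₁) = ln(8.89/1.82) / (7.34 − 0.695)
  = 1.586 / 6.645 = 0.2387 h⁻¹
t½ = ln2 / k = 0.693147 / 0.2387 = 2.904 h

2.9 h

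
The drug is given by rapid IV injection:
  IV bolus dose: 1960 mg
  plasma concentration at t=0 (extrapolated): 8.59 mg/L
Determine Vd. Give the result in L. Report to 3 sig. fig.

228 L

Vd = Dose / C₀ = 1960 / 8.59 = 228.2 L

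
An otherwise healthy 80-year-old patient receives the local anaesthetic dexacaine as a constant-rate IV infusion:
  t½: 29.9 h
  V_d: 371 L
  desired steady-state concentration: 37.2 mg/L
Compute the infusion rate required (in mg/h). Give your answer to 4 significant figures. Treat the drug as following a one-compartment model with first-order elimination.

k = ln2 / t½ = 0.693147 / 29.9 = 0.02318 h⁻¹
CL = k × Vd = 0.02318 × 371 = 8.600 L/h
At steady state, infusion rate R₀ = Css × CL = 37.2 × 8.600 = 319.9 mg/h

319.9 mg/h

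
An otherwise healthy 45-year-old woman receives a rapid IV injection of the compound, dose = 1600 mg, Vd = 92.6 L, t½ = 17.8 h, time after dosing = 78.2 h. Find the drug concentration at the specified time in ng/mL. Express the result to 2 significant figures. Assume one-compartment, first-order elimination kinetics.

C₀ = Dose / Vd = 1600 / 92.6 = 17.28 mg/L
k = ln2 / t½ = 0.693147 / 17.8 = 0.03894 h⁻¹
C = C₀ · e^(−k·t) = 17.28 × e^(−0.03894 × 78.2)
  = 17.28 × 0.04759 = 0.8224 mg/L
Convert: 0.8224 mg/L × 1000 = 822.4 ng/mL

820 ng/mL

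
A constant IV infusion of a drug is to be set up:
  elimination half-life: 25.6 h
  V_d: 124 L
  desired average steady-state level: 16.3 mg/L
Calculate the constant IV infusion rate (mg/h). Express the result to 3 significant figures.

54.7 mg/h

k = ln2 / t½ = 0.693147 / 25.6 = 0.02708 h⁻¹
CL = k × Vd = 0.02708 × 124 = 3.358 L/h
At steady state, infusion rate R₀ = Css × CL = 16.3 × 3.358 = 54.74 mg/h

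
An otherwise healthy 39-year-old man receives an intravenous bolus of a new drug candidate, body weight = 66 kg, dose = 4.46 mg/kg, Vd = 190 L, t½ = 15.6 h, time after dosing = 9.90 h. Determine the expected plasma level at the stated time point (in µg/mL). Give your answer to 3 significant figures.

0.998 µg/mL

Total dose = 4.46 × 66 = 294.4 mg
C₀ = Dose / Vd = 294.4 / 190 = 1.549 mg/L
k = ln2 / t½ = 0.693147 / 15.6 = 0.04443 h⁻¹
C = C₀ · e^(−k·t) = 1.549 × e^(−0.04443 × 9.90)
  = 1.549 × 0.6441 = 0.9977 mg/L
(0.9977 mg/L = 0.9977 µg/mL)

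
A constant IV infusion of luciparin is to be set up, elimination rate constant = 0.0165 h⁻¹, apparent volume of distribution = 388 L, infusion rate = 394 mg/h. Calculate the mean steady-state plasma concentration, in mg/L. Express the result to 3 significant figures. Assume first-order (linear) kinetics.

61.5 mg/L

CL = k × Vd = 0.01650 × 388 = 6.402 L/h
At steady state Css = R₀ / CL = 394 / 6.402 = 61.54 mg/L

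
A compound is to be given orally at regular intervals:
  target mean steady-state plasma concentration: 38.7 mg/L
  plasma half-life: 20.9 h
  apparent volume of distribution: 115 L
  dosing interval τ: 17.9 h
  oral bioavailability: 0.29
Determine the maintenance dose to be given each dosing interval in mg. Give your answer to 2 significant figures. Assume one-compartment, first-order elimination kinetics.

k = ln2 / t½ = 0.693147 / 20.9 = 0.03316 h⁻¹
CL = k × Vd = 0.03316 × 115 = 3.813 L/h
At steady state, F × (Dose/τ) = Css × CL.
Dose = Css × CL × τ / F = 38.7 × 3.813 × 17.9 / 0.29 = 9108 mg

9100 mg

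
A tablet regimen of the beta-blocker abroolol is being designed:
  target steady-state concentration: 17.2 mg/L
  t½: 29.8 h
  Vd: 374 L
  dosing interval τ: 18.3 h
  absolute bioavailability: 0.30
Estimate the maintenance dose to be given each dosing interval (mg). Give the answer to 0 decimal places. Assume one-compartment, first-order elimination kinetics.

k = ln2 / t½ = 0.693147 / 29.8 = 0.02326 h⁻¹
CL = k × Vd = 0.02326 × 374 = 8.699 L/h
At steady state, F × (Dose/τ) = Css × CL.
Dose = Css × CL × τ / F = 17.2 × 8.699 × 18.3 / 0.30 = 9127 mg

9127 mg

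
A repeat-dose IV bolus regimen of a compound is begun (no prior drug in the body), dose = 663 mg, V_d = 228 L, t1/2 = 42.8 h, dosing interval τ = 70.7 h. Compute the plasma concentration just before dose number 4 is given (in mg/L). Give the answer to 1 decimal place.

C₀ per dose = Dose / Vd = 663 / 228 = 2.908 mg/L
k = ln2 / t½ = 0.693147 / 42.8 = 0.01620 h⁻¹
Fraction remaining after one interval: r = e^(−kτ) = e^(−0.01620 × 70.7) = 0.3181
Before dose 4, 3 doses have been given (aged 1τ, 2τ, 3τ).
C_trough = C₀ × (r + r² + … + r^3) = C₀ × r(1−r^3)/(1−r)
        = 2.908 × 0.3181 × (1 − 0.03219) / (1 − 0.3181) = 1.313 mg/L

1.3 mg/L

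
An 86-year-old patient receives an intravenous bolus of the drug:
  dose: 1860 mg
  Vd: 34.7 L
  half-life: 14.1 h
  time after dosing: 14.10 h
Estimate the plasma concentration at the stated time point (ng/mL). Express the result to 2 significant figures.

27000 ng/mL

C₀ = Dose / Vd = 1860 / 34.7 = 53.60 mg/L
k = ln2 / t½ = 0.693147 / 14.1 = 0.04916 h⁻¹
t / t½ = 14.10 / 14.1 = 1 half-lives
C = C₀ × (1/2)^1 = 53.60 × 0.5000 = 26.80 mg/L
Convert: 26.80 mg/L × 1000 = 26800 ng/mL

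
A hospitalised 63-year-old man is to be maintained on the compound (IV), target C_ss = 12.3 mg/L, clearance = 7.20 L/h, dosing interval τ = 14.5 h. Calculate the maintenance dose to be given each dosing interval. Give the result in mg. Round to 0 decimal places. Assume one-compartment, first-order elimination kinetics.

1284 mg

At steady state, Dose/τ = Css × CL.
Dose = Css × CL × τ = 12.3 × 7.200 × 14.5 = 1284 mg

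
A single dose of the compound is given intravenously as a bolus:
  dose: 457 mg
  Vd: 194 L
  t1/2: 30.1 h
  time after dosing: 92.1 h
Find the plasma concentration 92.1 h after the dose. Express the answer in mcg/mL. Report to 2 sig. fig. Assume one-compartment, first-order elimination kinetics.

0.28 mcg/mL

C₀ = Dose / Vd = 457.0 / 194 = 2.356 mg/L
k = ln2 / t½ = 0.693147 / 30.1 = 0.02303 h⁻¹
C = C₀ · e^(−k·t) = 2.356 × e^(−0.02303 × 92.1)
  = 2.356 × 0.1199 = 0.2825 mg/L
(0.2825 mg/L = 0.2825 mcg/mL)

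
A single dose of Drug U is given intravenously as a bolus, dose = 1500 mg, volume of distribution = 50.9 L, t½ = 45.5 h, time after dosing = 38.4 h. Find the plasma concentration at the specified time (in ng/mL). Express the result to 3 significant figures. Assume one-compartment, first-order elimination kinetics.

16400 ng/mL

C₀ = Dose / Vd = 1500 / 50.9 = 29.47 mg/L
k = ln2 / t½ = 0.693147 / 45.5 = 0.01523 h⁻¹
C = C₀ · e^(−k·t) = 29.47 × e^(−0.01523 × 38.4)
  = 29.47 × 0.5572 = 16.42 mg/L
Convert: 16.42 mg/L × 1000 = 16420 ng/mL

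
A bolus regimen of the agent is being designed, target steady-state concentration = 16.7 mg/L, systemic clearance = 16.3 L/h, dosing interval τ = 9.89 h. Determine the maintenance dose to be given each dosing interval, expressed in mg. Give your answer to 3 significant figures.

2690 mg

At steady state, Dose/τ = Css × CL.
Dose = Css × CL × τ = 16.7 × 16.30 × 9.89 = 2692 mg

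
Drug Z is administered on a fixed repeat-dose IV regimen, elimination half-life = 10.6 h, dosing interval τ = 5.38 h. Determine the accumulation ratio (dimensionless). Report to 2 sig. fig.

3.4

k = ln2 / t½ = 0.693147 / 10.6 = 0.06539 h⁻¹
e^(−kτ) = e^(−0.06539 × 5.38) = 0.7034
Accumulation ratio R = 1 / (1 − e^(−kτ)) = 1 / (1 − 0.7034) = 3.372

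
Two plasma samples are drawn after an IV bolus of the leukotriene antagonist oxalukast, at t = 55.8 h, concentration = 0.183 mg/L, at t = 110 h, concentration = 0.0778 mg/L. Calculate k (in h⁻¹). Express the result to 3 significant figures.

k = ln(C₁/C₂) / (t₂ − t₁) = ln(0.183/0.0778) / (110 − 55.8)
  = 0.8553 / 54.20 = 0.01578 h⁻¹

0.0158 h⁻¹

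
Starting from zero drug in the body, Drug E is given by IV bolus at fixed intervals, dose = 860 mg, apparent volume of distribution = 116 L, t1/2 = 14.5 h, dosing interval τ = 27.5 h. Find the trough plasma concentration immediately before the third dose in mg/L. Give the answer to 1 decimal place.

C₀ per dose = Dose / Vd = 860 / 116 = 7.414 mg/L
k = ln2 / t½ = 0.693147 / 14.5 = 0.04780 h⁻¹
Fraction remaining after one interval: r = e^(−kτ) = e^(−0.04780 × 27.5) = 0.2686
Before dose 3, 2 doses have been given (aged 1τ, 2τ).
C_trough = C₀ × (r + r²) = 7.414 × (0.2686 + 0.07215) = 2.526 mg/L

2.5 mg/L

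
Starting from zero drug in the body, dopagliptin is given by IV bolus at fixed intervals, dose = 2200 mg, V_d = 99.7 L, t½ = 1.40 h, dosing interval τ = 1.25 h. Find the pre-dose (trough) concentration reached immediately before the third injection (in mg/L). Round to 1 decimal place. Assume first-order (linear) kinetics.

C₀ per dose = Dose / Vd = 2200 / 99.7 = 22.07 mg/L
k = ln2 / t½ = 0.693147 / 1.40 = 0.4951 h⁻¹
Fraction remaining after one interval: r = e^(−kτ) = e^(−0.4951 × 1.25) = 0.5385
Before dose 3, 2 doses have been given (aged 1τ, 2τ).
C_trough = C₀ × (r + r²) = 22.07 × (0.5385 + 0.2900) = 18.28 mg/L

18.3 mg/L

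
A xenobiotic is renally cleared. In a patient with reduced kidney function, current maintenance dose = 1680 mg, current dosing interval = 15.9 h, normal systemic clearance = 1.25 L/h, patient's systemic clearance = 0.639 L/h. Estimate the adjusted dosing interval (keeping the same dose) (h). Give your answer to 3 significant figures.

To keep the same average steady-state level, dosing rate must scale with clearance.
CL ratio = 0.639 / 1.25 = 0.5112
New interval (same dose) = 15.9 / 0.5112 = 31.10 h

31.1 h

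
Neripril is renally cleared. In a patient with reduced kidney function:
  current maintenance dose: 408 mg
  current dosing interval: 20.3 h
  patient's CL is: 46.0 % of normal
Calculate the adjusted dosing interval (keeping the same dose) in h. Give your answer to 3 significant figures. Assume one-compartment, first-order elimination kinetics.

To keep the same average steady-state level, dosing rate must scale with clearance.
CL ratio = 46.0 / 100 = 0.4600
New interval (same dose) = 20.3 / 0.4600 = 44.13 h

44.1 h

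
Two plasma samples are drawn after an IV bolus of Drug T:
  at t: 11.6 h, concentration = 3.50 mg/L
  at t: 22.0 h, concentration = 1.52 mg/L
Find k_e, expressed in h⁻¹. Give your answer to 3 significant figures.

k = ln(C₁/C₂) / (t₂ − t₁) = ln(3.50/1.52) / (22.0 − 11.6)
  = 0.8341 / 10.40 = 0.08020 h⁻¹

0.0802 h⁻¹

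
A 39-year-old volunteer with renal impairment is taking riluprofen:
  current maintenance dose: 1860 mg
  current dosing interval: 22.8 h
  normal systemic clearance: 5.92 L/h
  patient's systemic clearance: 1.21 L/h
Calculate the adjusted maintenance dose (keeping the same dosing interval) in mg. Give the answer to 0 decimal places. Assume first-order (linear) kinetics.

To keep the same average steady-state level, dosing rate must scale with clearance.
CL ratio = 1.21 / 5.92 = 0.2044
New dose (same interval) = 1860 × 0.2044 = 380.2 mg

380 mg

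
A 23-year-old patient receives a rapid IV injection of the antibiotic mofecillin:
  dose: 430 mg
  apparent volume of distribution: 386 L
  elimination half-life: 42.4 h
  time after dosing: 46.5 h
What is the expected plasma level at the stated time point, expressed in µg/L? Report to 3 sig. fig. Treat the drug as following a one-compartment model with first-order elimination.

521 µg/L

C₀ = Dose / Vd = 430.0 / 386 = 1.114 mg/L
k = ln2 / t½ = 0.693147 / 42.4 = 0.01635 h⁻¹
C = C₀ · e^(−k·t) = 1.114 × e^(−0.01635 × 46.5)
  = 1.114 × 0.4675 = 0.5208 mg/L
Convert: 0.5208 mg/L × 1000 = 520.8 µg/L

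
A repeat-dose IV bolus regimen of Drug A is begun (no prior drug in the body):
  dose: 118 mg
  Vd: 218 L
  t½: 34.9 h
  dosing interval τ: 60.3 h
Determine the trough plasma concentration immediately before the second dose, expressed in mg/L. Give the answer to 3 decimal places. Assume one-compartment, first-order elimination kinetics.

C₀ per dose = Dose / Vd = 118 / 218 = 0.5413 mg/L
k = ln2 / t½ = 0.693147 / 34.9 = 0.01986 h⁻¹
Fraction remaining after one interval: r = e^(−kτ) = e^(−0.01986 × 60.3) = 0.3019
Before dose 2, 1 dose has been given (aged 1τ).
C_trough = C₀ × r = 0.5413 × 0.3019 = 0.1634 mg/L

0.163 mg/L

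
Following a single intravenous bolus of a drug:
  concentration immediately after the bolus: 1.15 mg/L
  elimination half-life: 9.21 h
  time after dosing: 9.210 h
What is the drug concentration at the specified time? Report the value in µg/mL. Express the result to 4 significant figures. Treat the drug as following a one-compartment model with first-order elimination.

k = ln2 / t½ = 0.693147 / 9.21 = 0.07526 h⁻¹
t / t½ = 9.210 / 9.21 = 1 half-lives
C = C₀ × (1/2)^1 = 1.150 × 0.5000 = 0.5750 mg/L
(0.5750 mg/L = 0.5750 µg/mL)

0.5750 µg/mL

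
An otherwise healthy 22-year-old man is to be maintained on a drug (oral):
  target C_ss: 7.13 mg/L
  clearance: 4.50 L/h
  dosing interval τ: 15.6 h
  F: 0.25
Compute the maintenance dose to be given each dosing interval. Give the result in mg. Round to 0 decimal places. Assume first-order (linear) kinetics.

At steady state, F × (Dose/τ) = Css × CL.
Dose = Css × CL × τ / F = 7.13 × 4.500 × 15.6 / 0.25 = 2002 mg

2002 mg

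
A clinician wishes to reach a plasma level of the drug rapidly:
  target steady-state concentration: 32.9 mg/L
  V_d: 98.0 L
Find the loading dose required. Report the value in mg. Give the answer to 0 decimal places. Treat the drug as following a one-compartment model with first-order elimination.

3224 mg

LD = Css × Vd = 32.9 × 98.0 = 3224 mg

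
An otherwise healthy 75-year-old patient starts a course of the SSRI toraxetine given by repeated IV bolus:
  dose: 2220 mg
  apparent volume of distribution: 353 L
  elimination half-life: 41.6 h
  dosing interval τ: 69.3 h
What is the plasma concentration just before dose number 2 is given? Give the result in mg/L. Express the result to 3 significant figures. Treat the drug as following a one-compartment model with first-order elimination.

1.98 mg/L

C₀ per dose = Dose / Vd = 2220 / 353 = 6.289 mg/L
k = ln2 / t½ = 0.693147 / 41.6 = 0.01666 h⁻¹
Fraction remaining after one interval: r = e^(−kτ) = e^(−0.01666 × 69.3) = 0.3152
Before dose 2, 1 dose has been given (aged 1τ).
C_trough = C₀ × r = 6.289 × 0.3152 = 1.982 mg/L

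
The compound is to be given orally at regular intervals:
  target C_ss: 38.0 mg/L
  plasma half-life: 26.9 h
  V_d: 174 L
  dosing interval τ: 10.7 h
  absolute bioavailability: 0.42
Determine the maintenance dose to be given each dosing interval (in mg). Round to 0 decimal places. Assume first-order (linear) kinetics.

k = ln2 / t½ = 0.693147 / 26.9 = 0.02577 h⁻¹
CL = k × Vd = 0.02577 × 174 = 4.484 L/h
At steady state, F × (Dose/τ) = Css × CL.
Dose = Css × CL × τ / F = 38.0 × 4.484 × 10.7 / 0.42 = 4341 mg

4341 mg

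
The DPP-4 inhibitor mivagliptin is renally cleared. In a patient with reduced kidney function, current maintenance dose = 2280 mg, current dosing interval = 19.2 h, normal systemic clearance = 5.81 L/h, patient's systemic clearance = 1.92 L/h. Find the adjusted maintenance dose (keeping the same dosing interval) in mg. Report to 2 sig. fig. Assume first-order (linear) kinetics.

To keep the same average steady-state level, dosing rate must scale with clearance.
CL ratio = 1.92 / 5.81 = 0.3305
New dose (same interval) = 2280 × 0.3305 = 753.5 mg

750 mg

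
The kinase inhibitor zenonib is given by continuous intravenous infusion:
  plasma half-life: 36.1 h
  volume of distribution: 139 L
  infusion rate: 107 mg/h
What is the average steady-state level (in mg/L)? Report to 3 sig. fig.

k = ln2 / t½ = 0.693147 / 36.1 = 0.01920 h⁻¹
CL = k × Vd = 0.01920 × 139 = 2.669 L/h
At steady state Css = R₀ / CL = 107 / 2.669 = 40.09 mg/L

40.1 mg/L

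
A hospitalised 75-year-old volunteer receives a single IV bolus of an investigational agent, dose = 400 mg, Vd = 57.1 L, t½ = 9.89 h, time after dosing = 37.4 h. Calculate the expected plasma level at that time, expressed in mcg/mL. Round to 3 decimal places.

C₀ = Dose / Vd = 400.0 / 57.1 = 7.005 mg/L
k = ln2 / t½ = 0.693147 / 9.89 = 0.07009 h⁻¹
C = C₀ · e^(−k·t) = 7.005 × e^(−0.07009 × 37.4)
  = 7.005 × 0.07270 = 0.5093 mg/L
(0.5093 mg/L = 0.5093 mcg/mL)

0.509 mcg/mL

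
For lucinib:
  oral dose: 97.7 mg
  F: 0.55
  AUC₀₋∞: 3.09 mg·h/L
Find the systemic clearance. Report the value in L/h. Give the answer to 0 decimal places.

17 L/h

CL = F·Dose / AUC = 0.55 × 97.7 / 3.09 = 17.39 L/h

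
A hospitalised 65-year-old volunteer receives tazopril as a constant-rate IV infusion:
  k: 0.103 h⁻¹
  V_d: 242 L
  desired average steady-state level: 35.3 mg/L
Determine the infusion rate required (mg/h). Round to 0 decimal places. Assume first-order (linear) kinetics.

CL = k × Vd = 0.1030 × 242 = 24.93 L/h
At steady state, infusion rate R₀ = Css × CL = 35.3 × 24.93 = 880.0 mg/h

880 mg/h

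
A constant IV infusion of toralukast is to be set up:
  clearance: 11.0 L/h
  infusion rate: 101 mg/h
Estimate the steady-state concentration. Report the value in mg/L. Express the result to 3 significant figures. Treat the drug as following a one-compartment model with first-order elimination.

9.18 mg/L

At steady state Css = R₀ / CL = 101 / 11.00 = 9.182 mg/L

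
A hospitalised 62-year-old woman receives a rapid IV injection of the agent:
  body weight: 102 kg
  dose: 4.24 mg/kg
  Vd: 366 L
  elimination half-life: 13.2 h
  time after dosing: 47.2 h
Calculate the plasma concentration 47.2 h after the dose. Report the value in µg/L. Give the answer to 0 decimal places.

99 µg/L

Total dose = 4.24 × 102 = 432.5 mg
C₀ = Dose / Vd = 432.5 / 366 = 1.182 mg/L
k = ln2 / t½ = 0.693147 / 13.2 = 0.05251 h⁻¹
C = C₀ · e^(−k·t) = 1.182 × e^(−0.05251 × 47.2)
  = 1.182 × 0.08387 = 0.09913 mg/L
Convert: 0.09913 mg/L × 1000 = 99.13 µg/L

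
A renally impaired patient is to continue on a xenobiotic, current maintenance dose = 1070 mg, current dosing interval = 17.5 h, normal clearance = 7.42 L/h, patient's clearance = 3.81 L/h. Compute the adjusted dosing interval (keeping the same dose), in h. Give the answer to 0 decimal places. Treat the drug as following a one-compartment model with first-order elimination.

34 h

To keep the same average steady-state level, dosing rate must scale with clearance.
CL ratio = 3.81 / 7.42 = 0.5135
New interval (same dose) = 17.5 / 0.5135 = 34.08 h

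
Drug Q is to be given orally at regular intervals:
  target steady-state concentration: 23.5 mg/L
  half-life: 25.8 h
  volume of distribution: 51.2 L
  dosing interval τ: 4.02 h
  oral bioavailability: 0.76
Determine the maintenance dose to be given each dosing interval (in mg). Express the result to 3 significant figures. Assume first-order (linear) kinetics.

171 mg

k = ln2 / t½ = 0.693147 / 25.8 = 0.02687 h⁻¹
CL = k × Vd = 0.02687 × 51.2 = 1.376 L/h
At steady state, F × (Dose/τ) = Css × CL.
Dose = Css × CL × τ / F = 23.5 × 1.376 × 4.02 / 0.76 = 171.0 mg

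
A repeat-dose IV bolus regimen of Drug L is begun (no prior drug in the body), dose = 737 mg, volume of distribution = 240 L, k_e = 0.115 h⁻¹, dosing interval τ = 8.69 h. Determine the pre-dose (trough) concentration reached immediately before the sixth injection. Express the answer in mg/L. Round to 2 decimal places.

C₀ per dose = Dose / Vd = 737 / 240 = 3.071 mg/L
Fraction remaining after one interval: r = e^(−kτ) = e^(−0.1150 × 8.69) = 0.3681
Before dose 6, 5 doses have been given (aged 1τ, 2τ, 3τ, 4τ, 5τ).
C_trough = C₀ × (r + r² + … + r^5) = C₀ × r(1−r^5)/(1−r)
        = 3.071 × 0.3681 × (1 − 0.006758) / (1 − 0.3681) = 1.777 mg/L

1.78 mg/L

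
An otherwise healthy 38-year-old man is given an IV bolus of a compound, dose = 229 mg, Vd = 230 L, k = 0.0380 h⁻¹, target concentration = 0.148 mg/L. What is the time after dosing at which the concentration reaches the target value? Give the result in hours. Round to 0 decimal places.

50 h

C₀ = Dose / Vd = 229.0 / 230 = 0.9957 mg/L
t = ln(C₀ / C) / k = ln(0.9957 / 0.148) / 0.03800
  = ln(6.728) / 0.03800 = 1.906 / 0.03800 = 50.16 h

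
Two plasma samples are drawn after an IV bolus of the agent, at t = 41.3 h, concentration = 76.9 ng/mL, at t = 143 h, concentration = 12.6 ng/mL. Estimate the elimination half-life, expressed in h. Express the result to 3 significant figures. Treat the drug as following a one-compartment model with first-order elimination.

39.0 h

k = ln(C₁/C₂) / (t₂ − t₁) = ln(76.9/12.6) / (143 − 41.3)
  = 1.809 / 101.7 = 0.01779 h⁻¹
t½ = ln2 / k = 0.693147 / 0.01779 = 38.96 h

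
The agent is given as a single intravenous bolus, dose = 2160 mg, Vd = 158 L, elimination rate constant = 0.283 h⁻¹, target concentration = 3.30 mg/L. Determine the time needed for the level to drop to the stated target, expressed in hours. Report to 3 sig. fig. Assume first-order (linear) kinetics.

5.02 h

C₀ = Dose / Vd = 2160 / 158 = 13.67 mg/L
t = ln(C₀ / C) / k = ln(13.67 / 3.30) / 0.2830
  = ln(4.142) / 0.2830 = 1.421 / 0.2830 = 5.021 h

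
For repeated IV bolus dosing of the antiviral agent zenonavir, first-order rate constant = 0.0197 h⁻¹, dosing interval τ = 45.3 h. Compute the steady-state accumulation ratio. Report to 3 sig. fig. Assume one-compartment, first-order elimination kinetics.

e^(−kτ) = e^(−0.01970 × 45.3) = 0.4097
Accumulation ratio R = 1 / (1 − e^(−kτ)) = 1 / (1 − 0.4097) = 1.694

1.69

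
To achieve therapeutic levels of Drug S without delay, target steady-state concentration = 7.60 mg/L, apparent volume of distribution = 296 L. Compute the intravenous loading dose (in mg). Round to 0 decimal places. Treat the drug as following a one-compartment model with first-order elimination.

2250 mg

LD = Css × Vd = 7.60 × 296 = 2250 mg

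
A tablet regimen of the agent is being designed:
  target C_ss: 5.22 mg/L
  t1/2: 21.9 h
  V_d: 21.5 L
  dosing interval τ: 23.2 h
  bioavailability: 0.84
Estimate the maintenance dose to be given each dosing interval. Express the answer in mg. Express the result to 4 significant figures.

98.11 mg

k = ln2 / t½ = 0.693147 / 21.9 = 0.03165 h⁻¹
CL = k × Vd = 0.03165 × 21.5 = 0.6805 L/h
At steady state, F × (Dose/τ) = Css × CL.
Dose = Css × CL × τ / F = 5.22 × 0.6805 × 23.2 / 0.84 = 98.11 mg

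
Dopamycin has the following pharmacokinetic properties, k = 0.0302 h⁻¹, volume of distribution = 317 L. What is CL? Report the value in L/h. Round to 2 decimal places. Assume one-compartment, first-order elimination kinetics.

CL = k × Vd = 0.0302 × 317 = 9.573 L/h

9.57 L/h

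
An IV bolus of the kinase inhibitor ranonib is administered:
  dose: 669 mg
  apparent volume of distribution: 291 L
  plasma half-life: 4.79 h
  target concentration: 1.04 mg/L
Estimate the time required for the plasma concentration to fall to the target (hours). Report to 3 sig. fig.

5.48 h

C₀ = Dose / Vd = 669.0 / 291 = 2.299 mg/L
k = ln2 / t½ = 0.693147 / 4.79 = 0.1447 h⁻¹
t = ln(C₀ / C) / k = ln(2.299 / 1.04) / 0.1447
  = ln(2.211) / 0.1447 = 0.7934 / 0.1447 = 5.483 h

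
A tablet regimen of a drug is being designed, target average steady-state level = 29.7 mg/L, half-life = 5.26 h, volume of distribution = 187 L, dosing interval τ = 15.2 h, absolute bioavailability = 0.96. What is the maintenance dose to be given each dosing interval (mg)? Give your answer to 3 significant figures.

11600 mg

k = ln2 / t½ = 0.693147 / 5.26 = 0.1318 h⁻¹
CL = k × Vd = 0.1318 × 187 = 24.65 L/h
At steady state, F × (Dose/τ) = Css × CL.
Dose = Css × CL × τ / F = 29.7 × 24.65 × 15.2 / 0.96 = 11590 mg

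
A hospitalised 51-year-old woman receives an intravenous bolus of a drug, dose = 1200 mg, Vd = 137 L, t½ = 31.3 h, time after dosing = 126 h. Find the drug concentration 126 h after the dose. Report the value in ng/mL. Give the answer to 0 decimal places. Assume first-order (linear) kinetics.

C₀ = Dose / Vd = 1200 / 137 = 8.759 mg/L
k = ln2 / t½ = 0.693147 / 31.3 = 0.02215 h⁻¹
C = C₀ · e^(−k·t) = 8.759 × e^(−0.02215 × 126)
  = 8.759 × 0.06137 = 0.5375 mg/L
Convert: 0.5375 mg/L × 1000 = 537.5 ng/mL

538 ng/mL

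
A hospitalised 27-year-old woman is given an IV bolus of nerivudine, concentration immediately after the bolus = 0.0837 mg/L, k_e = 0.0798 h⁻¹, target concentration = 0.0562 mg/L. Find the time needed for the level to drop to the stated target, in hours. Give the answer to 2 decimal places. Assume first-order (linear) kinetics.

4.99 h

t = ln(C₀ / C) / k = ln(0.08370 / 0.0562) / 0.07980
  = ln(1.489) / 0.07980 = 0.3981 / 0.07980 = 4.989 h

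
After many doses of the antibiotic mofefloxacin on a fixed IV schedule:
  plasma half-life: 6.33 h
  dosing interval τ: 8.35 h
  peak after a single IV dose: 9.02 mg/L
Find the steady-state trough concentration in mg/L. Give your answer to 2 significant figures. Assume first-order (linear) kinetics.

k = ln2 / t½ = 0.693147 / 6.33 = 0.1095 h⁻¹
e^(−kτ) = e^(−0.1095 × 8.35) = 0.4008
Accumulation ratio R = 1 / (1 − e^(−kτ)) = 1 / (1 − 0.4008) = 1.669
Steady-state trough = C₀ × R × e^(−kτ) = 9.02 × 1.669 × 0.4008 = 6.034 mg/L

6.0 mg/L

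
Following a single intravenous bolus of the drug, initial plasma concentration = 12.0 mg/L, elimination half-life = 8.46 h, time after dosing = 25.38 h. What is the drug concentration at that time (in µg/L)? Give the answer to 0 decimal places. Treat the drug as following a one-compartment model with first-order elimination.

k = ln2 / t½ = 0.693147 / 8.46 = 0.08193 h⁻¹
t / t½ = 25.38 / 8.46 = 3 half-lives
C = C₀ × (1/2)^3 = 12.00 × 0.1250 = 1.500 mg/L
Convert: 1.500 mg/L × 1000 = 1500 µg/L

1500 µg/L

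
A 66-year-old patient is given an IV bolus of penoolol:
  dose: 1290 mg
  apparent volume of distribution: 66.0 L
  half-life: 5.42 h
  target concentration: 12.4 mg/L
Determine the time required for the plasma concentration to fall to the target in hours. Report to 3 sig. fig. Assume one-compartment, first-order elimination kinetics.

C₀ = Dose / Vd = 1290 / 66.0 = 19.55 mg/L
k = ln2 / t½ = 0.693147 / 5.42 = 0.1279 h⁻¹
t = ln(C₀ / C) / k = ln(19.55 / 12.4) / 0.1279
  = ln(1.577) / 0.1279 = 0.4555 / 0.1279 = 3.561 h

3.56 h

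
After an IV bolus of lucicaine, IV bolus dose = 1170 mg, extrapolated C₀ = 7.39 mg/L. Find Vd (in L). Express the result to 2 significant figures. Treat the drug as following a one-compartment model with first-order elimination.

160 L

Vd = Dose / C₀ = 1170 / 7.39 = 158.3 L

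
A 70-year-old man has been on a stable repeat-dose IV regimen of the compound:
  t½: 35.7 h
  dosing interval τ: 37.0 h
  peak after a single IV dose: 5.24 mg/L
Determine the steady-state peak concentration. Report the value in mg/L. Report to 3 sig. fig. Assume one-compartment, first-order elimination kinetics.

10.2 mg/L

k = ln2 / t½ = 0.693147 / 35.7 = 0.01942 h⁻¹
e^(−kτ) = e^(−0.01942 × 37.0) = 0.4875
Accumulation ratio R = 1 / (1 − e^(−kτ)) = 1 / (1 − 0.4875) = 1.951
Steady-state peak = C₀ × R = 5.24 × 1.951 = 10.22 mg/L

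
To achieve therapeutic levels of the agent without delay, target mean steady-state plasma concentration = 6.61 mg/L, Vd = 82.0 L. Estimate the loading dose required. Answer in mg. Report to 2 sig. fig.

540 mg

LD = Css × Vd = 6.61 × 82.0 = 542.0 mg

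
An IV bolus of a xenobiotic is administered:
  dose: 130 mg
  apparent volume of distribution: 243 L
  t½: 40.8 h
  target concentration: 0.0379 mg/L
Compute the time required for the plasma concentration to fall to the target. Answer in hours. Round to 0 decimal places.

156 h

C₀ = Dose / Vd = 130.0 / 243 = 0.5350 mg/L
k = ln2 / t½ = 0.693147 / 40.8 = 0.01699 h⁻¹
t = ln(C₀ / C) / k = ln(0.5350 / 0.0379) / 0.01699
  = ln(14.12) / 0.01699 = 2.648 / 0.01699 = 155.9 h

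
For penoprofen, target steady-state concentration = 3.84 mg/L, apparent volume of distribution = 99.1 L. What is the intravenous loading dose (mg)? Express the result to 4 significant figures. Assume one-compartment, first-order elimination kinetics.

380.5 mg

LD = Css × Vd = 3.84 × 99.1 = 380.5 mg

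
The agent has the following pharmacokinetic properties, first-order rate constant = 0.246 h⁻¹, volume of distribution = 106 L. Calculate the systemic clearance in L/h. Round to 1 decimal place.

26.1 L/h

CL = k × Vd = 0.246 × 106 = 26.08 L/h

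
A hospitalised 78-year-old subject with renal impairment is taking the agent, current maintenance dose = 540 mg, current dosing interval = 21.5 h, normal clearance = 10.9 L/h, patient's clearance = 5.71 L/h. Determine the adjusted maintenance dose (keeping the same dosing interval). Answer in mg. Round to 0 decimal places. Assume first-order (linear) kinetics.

To keep the same average steady-state level, dosing rate must scale with clearance.
CL ratio = 5.71 / 10.9 = 0.5239
New dose (same interval) = 540 × 0.5239 = 282.9 mg

283 mg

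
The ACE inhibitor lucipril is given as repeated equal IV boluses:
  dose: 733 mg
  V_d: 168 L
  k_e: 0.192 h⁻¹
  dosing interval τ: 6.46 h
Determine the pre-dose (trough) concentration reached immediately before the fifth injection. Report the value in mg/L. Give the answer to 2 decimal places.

C₀ per dose = Dose / Vd = 733 / 168 = 4.363 mg/L
Fraction remaining after one interval: r = e^(−kτ) = e^(−0.1920 × 6.46) = 0.2893
Before dose 5, 4 doses have been given (aged 1τ, 2τ, 3τ, 4τ).
C_trough = C₀ × (r + r² + … + r^4) = C₀ × r(1−r^4)/(1−r)
        = 4.363 × 0.2893 × (1 − 0.007005) / (1 − 0.2893) = 1.764 mg/L

1.76 mg/L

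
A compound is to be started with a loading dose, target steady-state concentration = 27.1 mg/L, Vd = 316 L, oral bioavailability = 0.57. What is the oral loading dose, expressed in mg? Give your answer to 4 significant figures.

LD = Css × Vd / F = 27.1 × 316 / 0.57 = 15020 mg

15020 mg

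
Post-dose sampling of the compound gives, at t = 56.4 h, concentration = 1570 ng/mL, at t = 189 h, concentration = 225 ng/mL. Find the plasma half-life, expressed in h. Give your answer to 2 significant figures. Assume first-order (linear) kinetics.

47 h

k = ln(C₁/C₂) / (t₂ − t₁) = ln(1570/225) / (189 − 56.4)
  = 1.943 / 132.6 = 0.01465 h⁻¹
t½ = ln2 / k = 0.693147 / 0.01465 = 47.31 h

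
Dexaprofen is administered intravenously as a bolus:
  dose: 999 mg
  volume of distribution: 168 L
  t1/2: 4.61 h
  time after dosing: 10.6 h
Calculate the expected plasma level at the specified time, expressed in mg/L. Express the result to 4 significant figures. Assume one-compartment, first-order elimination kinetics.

C₀ = Dose / Vd = 999.0 / 168 = 5.946 mg/L
k = ln2 / t½ = 0.693147 / 4.61 = 0.1504 h⁻¹
C = C₀ · e^(−k·t) = 5.946 × e^(−0.1504 × 10.6)
  = 5.946 × 0.2031 = 1.208 mg/L

1.208 mg/L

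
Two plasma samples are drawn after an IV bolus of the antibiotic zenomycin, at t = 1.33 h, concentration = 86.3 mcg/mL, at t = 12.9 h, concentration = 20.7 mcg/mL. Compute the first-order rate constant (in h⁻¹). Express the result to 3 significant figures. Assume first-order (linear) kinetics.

k = ln(C₁/C₂) / (t₂ − t₁) = ln(86.3/20.7) / (12.9 − 1.33)
  = 1.428 / 11.57 = 0.1234 h⁻¹

0.123 h⁻¹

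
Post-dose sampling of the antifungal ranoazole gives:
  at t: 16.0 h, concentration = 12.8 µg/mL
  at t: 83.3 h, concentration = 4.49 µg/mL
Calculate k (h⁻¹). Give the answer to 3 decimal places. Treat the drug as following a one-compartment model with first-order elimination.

0.016 h⁻¹

k = ln(C₁/C₂) / (t₂ − t₁) = ln(12.8/4.49) / (83.3 − 16.0)
  = 1.048 / 67.30 = 0.01557 h⁻¹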